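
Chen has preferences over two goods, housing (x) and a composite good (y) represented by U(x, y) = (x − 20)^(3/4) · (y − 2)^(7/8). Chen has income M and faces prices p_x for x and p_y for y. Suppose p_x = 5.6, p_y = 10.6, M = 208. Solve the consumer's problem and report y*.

This is Cobb-Douglas in (x−20, y−2): tangency gives 0.75·p_y·(y−2) = 0.875·p_x·(x−20).
Substituting into the budget: x* = 20 + 6/13·(M − 20·p_x − 2·p_y)/p_x, and y* = 2 + 7/13·(…)/p_y.
Discretionary income = 208 − 20·5.6 − 2·10.6 = 74.8; y* = 2 + 7/13·74.8/10.6 = 5.7997.

y* = 5.7997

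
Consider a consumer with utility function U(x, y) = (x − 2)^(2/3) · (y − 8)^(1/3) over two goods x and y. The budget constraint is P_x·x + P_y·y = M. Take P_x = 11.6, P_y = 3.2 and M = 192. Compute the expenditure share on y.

After buying the subsistence bundle (2, 8), a share 2/3 of the remaining income goes to x: x* = 2 + 2/3·(M − 2P_x − 8P_y)/P_x.
Discretionary income = 192 − 2·11.6 − 8·3.2 = 143.2; x* = 2 + 2/3·143.2/11.6 = 10.2299; y* = 8 + 1/3·143.2/3.2 = 22.9167.
Expenditure on y: 3.2·22.9167 = 73.3333; share = 0.3819.

share on y = 0.3819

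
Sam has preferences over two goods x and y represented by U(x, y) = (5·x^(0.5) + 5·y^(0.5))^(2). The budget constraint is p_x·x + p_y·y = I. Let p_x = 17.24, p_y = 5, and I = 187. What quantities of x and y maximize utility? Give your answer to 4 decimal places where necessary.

MRS = MU_x/MU_y = (y/x)^(0.5). Set equal to p_x/p_y.
Solve for the ratio: y/x = [p_x/p_y]^(2).
With the ratio pinned down, the budget gives x* = I/(p_x + p_y·(y/x)) and y* = (y/x)·x*.
Numerically y/x = 11.888704, so x* = 187/(17.24 + 5·11.888704) = 2.4386 and y* = 11.888704·2.4386 = 28.9917.

x* = 2.4386, y* = 28.9917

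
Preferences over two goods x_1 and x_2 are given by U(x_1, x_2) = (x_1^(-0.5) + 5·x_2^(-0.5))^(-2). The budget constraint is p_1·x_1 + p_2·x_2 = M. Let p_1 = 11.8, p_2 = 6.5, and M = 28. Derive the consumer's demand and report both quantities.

From the CES first-order condition, (1/5)·(x_2/x_1)^(1.5) = p_1/p_2.
Solve for the ratio: x_2/x_1 = [5·p_1/p_2]^(2/3).
Substitute x_2 = (x_2/x_1)·x_1 into the budget: x_1* = M/(p_1 + p_2·(x_2/x_1)).
Numerically x_2/x_1 = 4.351368, so x_1* = 28/(11.8 + 6.5·4.351368) = 0.6985 and x_2* = 4.351368·0.6985 = 3.0396.

x_1* = 0.6985, x_2* = 3.0396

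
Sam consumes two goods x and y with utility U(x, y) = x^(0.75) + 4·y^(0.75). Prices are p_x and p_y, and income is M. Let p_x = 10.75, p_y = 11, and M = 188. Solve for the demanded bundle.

MRS = MU_x/MU_y = (1/4)·(y/x)^(0.25). Set equal to p_x/p_y.
Solve for the ratio: y/x = [4·p_x/p_y]^(4).
Substitute y = (y/x)·x into the budget: x* = M/(p_x + p_y·(y/x)).
Numerically y/x = 233.508708, so x* = 188/(10.75 + 11·233.508708) = 0.0729 and y* = 233.508708·0.0729 = 17.0197.

x* = 0.0729, y* = 17.0197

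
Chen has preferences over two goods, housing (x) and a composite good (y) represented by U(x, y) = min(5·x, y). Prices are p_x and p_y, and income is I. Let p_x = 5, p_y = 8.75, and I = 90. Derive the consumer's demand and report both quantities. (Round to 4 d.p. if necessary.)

Leontief preferences: the optimum is at the kink where x/1 = y/5, i.e. y = 5·x.
Budget: p_x·x + p_y·5·x = I, so (p_x + 5·p_y)·x = I.
Demand: x*(p_x,p_y,I) = I/(p_x + 5·p_y), y* = 5·I/(p_x + 5·p_y).
Here 5 + 5·8.75 = 48.75, giving x* = 1.8462 and y* = 9.2308.

x* = 1.8462, y* = 9.2308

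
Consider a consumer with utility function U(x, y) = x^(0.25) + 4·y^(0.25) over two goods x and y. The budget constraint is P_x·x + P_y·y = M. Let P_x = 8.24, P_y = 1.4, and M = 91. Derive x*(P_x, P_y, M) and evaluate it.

Numerically y/x = 67.475414, so x* = 91/(8.24 + 1.4·67.475414) = 0.886.

x* = 0.886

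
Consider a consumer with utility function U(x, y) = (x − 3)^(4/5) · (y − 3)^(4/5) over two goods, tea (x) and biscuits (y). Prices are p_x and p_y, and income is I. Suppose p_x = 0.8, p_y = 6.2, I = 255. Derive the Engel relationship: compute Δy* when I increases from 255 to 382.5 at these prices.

Let x' = x−3, y' = y−3. MRS = y'/x' = p_x/p_y.
After buying the subsistence bundle (3, 3), a share 0.5 of the remaining income goes to x: x* = 3 + 0.5·(I − 3p_x − 3p_y)/p_x.
Discretionary income = 255 − 3·0.8 − 3·6.2 = 234; y* = 3 + 0.5·234/6.2 = 21.871.
At I' = 382.5: y* = 32.1532. Change: 32.1532 − 21.871 = 10.2823.

Δy* = 10.2823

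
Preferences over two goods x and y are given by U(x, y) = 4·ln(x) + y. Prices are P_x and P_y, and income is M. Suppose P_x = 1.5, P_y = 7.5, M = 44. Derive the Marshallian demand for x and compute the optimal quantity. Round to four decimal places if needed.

At the given prices: x* = 4·7.5/1.5 = 20.

x* = 20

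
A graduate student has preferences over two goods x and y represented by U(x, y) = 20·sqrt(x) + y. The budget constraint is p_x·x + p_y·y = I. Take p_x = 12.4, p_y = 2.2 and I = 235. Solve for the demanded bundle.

x* = 3.1478, y* = 89.0762

MU_x = 10/√x, MU_y = 1. Tangency: 10/√x = p_x/p_y.
Thus x* = (10·p_y/p_x)² — independent of I — with the rest of income spent on y.
Plugging in: x* = (10·2.2/12.4)² = 3.1478, y* = 89.0762.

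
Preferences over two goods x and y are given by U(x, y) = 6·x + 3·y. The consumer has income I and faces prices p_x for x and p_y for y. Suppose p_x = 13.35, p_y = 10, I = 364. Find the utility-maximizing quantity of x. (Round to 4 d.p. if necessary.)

x* = 27.2659

Perfect substitutes: compare marginal utility per dollar. 6/p_x vs 3/p_y → 0.4494 vs 0.3.
x gives more utility per dollar, so spend all income on x: x* = I/p_x, y* = 0.
Numerically: x* = 27.2659, y* = 0.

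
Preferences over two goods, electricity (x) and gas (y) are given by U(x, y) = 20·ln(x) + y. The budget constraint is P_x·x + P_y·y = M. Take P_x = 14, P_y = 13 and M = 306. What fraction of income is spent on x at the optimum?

MU_x = 20/x, MU_y = 1. Tangency: 20/x = P_x/P_y.
So x*(P_x,P_y) = 20·P_y/P_x, independent of income; and y* = (M − 20·P_y)/P_y.
At the given prices: x* = 20·13/14 = 18.5714, and y* = 3.5385.
Expenditure on x: 14·18.5714 = 260; share = 0.8497.

share on x = 0.8497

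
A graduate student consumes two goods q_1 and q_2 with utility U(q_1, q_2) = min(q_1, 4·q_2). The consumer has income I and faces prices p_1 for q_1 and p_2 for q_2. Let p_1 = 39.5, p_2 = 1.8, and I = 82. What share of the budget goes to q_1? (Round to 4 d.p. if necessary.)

share on q_1 = 0.9887

Leontief preferences: the optimum is at the kink where q_1/4 = q_2/1, i.e. q_2 = (1/4)·q_1.
Budget: p_1·q_1 + p_2·(1/4)·q_1 = I, so (4·p_1 + p_2)·q_1 = 4·I.
Demand: q_1*(p_1,p_2,I) = 4·I/(4·p_1 + p_2), q_2* = I/(4·p_1 + p_2).
Here 4·39.5 + 1.8 = 159.8, giving q_1* = 2.0526 and q_2* = 0.5131.
Expenditure on q_1: 39.5·2.0526 = 81.0763; share = 0.9887.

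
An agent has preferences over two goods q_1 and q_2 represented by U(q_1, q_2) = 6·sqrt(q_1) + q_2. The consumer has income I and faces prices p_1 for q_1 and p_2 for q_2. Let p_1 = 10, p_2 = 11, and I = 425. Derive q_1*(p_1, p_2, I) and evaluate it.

q_1* = 10.89

Set MRS = p_1/p_2: 3·q_1^(−1/2) = p_1/p_2.
Solve: √q_1 = 3·p_2/p_1, so q_1*(p_1,p_2) = (3·p_2/p_1)², and q_2* = (I − p_1·q_1*)/p_2.
Plugging in: q_1* = (3·11/10)² = 10.89.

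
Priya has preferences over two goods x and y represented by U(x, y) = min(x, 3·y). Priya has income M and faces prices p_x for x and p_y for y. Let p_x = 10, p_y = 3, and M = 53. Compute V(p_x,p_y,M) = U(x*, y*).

V = 4.8182

Leontief preferences: the optimum is at the kink where x/3 = y/1, i.e. y = (1/3)·x.
Budget: p_x·x + p_y·(1/3)·x = M, so (3·p_x + p_y)·x = 3·M.
Demand: x*(p_x,p_y,M) = 3·M/(3·p_x + p_y), y* = M/(3·p_x + p_y).
Here 3·10 + 3 = 33, giving x* = 4.8182 and y* = 1.6061.
Utility at the optimum: U(4.8182, 1.6061) = 4.8182.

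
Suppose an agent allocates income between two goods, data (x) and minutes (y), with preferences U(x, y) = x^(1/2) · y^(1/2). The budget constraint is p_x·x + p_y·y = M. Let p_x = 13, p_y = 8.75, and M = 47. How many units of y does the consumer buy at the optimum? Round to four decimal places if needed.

y* = 2.6857

MU_x/MU_y = (0.5·y)/(0.5·x); tangency sets this equal to p_x/p_y.
Rearranging, p_y·y = p_x·x. Substituting into the budget gives p_x·x·(1 + 1) = M.
Demand: x*(p_x,p_y,M) = 0.5·M/p_x and y* = 0.5·M/p_y.
At p_x=13, p_y=8.75, M=47: y* = 0.5·47/8.75 = 2.6857.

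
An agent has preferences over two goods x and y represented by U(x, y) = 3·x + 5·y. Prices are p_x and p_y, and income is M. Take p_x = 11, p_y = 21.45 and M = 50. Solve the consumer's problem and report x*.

x gives more utility per dollar, so spend all income on x: x* = M/p_x, y* = 0.
Numerically: x* = 4.5455, y* = 0.

x* = 4.5455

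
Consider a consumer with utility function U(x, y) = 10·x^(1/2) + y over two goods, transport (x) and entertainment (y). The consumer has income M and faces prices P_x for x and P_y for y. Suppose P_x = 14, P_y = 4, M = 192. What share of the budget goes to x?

Set MRS = P_x/P_y: 5·x^(−1/2) = P_x/P_y.
Thus x* = (5·P_y/P_x)² — independent of M — with the rest of income spent on y.
Plugging in: x* = (5·4/14)² = 2.0408, y* = 40.8571.
Expenditure on x: 14·2.0408 = 28.5714; share = 0.1488.

share on x = 0.1488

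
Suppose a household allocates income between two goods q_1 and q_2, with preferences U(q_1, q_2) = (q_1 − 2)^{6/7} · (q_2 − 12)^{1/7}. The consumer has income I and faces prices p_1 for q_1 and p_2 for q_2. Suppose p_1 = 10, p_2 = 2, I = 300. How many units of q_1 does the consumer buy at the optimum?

This is Cobb-Douglas in (q_1−2, q_2−12): tangency gives 6/7·p_2·(q_2−12) = 1/7·p_1·(q_1−2).
After buying the subsistence bundle (2, 12), a share 6/7 of the remaining income goes to q_1: q_1* = 2 + 6/7·(I − 2p_1 − 12p_2)/p_1.
Discretionary income = 300 − 2·10 − 12·2 = 256; q_1* = 2 + 6/7·256/10 = 23.9429.

q_1* = 23.9429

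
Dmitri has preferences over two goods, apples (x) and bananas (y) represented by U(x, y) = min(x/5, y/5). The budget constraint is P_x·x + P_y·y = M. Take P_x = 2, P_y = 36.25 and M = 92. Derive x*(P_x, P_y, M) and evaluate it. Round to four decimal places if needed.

x* = 2.4052

With perfect complements, no substitution: consume in ratio x:y = 5:5.
Budget: P_x·x + P_y·x = M, so (5·P_x + 5·P_y)·x = 5·M.
Demand: x*(P_x,P_y,M) = 5·M/(5·P_x + 5·P_y), y* = 5·M/(5·P_x + 5·P_y).
Here 5·2 + 5·36.25 = 191.25, giving x* = 2.4052.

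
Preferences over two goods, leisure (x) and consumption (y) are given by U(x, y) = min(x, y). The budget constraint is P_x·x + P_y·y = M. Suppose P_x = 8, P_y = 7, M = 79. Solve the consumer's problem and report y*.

y* = 5.2667

With perfect complements, no substitution: consume in ratio x:y = 1:1.
Budget: P_x·x + P_y·x = M, so (P_x + P_y)·x = M.
Demand: x*(P_x,P_y,M) = M/(P_x + P_y), y* = M/(P_x + P_y).
Here 8 + 7 = 15, giving y* = 5.2667.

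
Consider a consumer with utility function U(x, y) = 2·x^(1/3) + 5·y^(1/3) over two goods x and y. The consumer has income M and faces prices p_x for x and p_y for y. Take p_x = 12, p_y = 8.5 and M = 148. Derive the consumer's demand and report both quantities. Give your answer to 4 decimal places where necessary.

MU_x ∝ 2·x^(-2/3), MU_y ∝ 5·y^(-2/3), so MRS = (2/5)·(y/x)^(2/3) = p_x/p_y.
Hence y/x = ((5/2)·p_x/p_y)^(1/(2/3)), i.e. raised to the 1.5 power.
With the ratio pinned down, the budget gives x* = M/(p_x + p_y·(y/x)) and y* = (y/x)·x*.
Numerically y/x = 6.63061, so x* = 148/(12 + 8.5·6.63061) = 2.165 and y* = 6.63061·2.165 = 14.3553.

x* = 2.165, y* = 14.3553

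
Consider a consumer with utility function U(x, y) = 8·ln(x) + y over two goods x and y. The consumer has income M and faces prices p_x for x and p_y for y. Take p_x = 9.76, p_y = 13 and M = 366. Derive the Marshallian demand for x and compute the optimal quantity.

So x*(p_x,p_y) = 8·p_y/p_x, independent of income; and y* = (M − 8·p_y)/p_y.
At the given prices: x* = 8·13/9.76 = 10.6557.

x* = 10.6557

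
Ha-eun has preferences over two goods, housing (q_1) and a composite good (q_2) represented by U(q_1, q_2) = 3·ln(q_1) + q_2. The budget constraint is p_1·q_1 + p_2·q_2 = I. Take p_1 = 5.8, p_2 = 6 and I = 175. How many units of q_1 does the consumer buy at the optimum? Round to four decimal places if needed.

MU_q_1 = 3/q_1, MU_q_2 = 1. Tangency: 3/q_1 = p_1/p_2.
So q_1*(p_1,p_2) = 3·p_2/p_1, independent of income; and q_2* = (I − 3·p_2)/p_2.
At the given prices: q_1* = 3·6/5.8 = 3.1034.

q_1* = 3.1034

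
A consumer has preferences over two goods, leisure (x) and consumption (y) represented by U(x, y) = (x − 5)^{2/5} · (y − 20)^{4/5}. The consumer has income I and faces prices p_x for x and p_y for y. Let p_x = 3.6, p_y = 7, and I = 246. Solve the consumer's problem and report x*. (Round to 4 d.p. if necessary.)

x* = 13.1481

Discretionary income = 246 − 5·3.6 − 20·7 = 88; x* = 5 + 1/3·88/3.6 = 13.1481.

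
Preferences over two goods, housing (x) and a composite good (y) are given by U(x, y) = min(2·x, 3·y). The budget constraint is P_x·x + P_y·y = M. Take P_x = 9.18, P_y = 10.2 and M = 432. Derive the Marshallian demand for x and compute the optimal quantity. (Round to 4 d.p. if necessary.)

x* = 27.0338

Leontief preferences: the optimum is at the kink where x/3 = y/2, i.e. y = (2/3)·x.
Budget: P_x·x + P_y·(2/3)·x = M, so (3·P_x + 2·P_y)·x = 3·M.
Demand: x*(P_x,P_y,M) = 3·M/(3·P_x + 2·P_y), y* = 2·M/(3·P_x + 2·P_y).
Here 3·9.18 + 2·10.2 = 47.94, giving x* = 27.0338.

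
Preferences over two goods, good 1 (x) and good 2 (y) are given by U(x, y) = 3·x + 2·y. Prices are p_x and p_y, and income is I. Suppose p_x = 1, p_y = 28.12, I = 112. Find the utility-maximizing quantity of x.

Linear utility — the consumer picks whichever good has higher MU/price: 3/1 = 3 vs 2/28.12 = 0.0711.
x gives more utility per dollar, so spend all income on x: x* = I/p_x, y* = 0.
Numerically: x* = 112, y* = 0.

x* = 112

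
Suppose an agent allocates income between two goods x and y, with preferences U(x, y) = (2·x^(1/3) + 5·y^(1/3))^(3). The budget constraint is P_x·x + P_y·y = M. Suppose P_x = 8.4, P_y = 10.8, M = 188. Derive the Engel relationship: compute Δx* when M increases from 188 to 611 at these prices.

Numerically y/x = 2.711398, so x* = 188/(8.4 + 10.8·2.711398) = 4.989.
At M' = 611: x* = 16.2142. Change: 16.2142 − 4.989 = 11.2252.

Δx* = 11.2252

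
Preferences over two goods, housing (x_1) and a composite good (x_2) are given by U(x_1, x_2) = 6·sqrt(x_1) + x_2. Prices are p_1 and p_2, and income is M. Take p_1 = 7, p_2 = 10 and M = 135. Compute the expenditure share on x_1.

share on x_1 = 0.9524

Thus x_1* = (3·p_2/p_1)² — independent of M — with the rest of income spent on x_2.
Plugging in: x_1* = (3·10/7)² = 18.3673, x_2* = 0.6429.
Expenditure on x_1: 7·18.3673 = 128.5714; share = 0.9524.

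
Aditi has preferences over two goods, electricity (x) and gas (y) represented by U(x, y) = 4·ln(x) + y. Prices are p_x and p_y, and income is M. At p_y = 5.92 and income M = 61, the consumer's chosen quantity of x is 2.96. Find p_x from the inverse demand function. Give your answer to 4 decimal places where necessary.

MU_x = 4/x, MU_y = 1. Tangency: 4/x = p_x/p_y.
So x*(p_x,p_y) = 4·p_y/p_x, independent of income; and y* = (M − 4·p_y)/p_y.
Set x* = 2.96 in the demand function and solve for p_x: p_x = 8.

p_x = 8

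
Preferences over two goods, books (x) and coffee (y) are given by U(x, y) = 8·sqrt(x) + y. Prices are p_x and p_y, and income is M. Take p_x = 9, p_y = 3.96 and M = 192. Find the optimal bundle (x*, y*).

x* = 3.0976, y* = 41.4448

Set MRS = p_x/p_y: 4·x^(−1/2) = p_x/p_y.
Thus x* = (4·p_y/p_x)² — independent of M — with the rest of income spent on y.
Plugging in: x* = (4·3.96/9)² = 3.0976, y* = 41.4448.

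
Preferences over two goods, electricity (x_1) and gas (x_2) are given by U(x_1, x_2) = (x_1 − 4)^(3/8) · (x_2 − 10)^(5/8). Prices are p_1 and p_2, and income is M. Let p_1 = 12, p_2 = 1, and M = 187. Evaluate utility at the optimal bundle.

V = 26.217

MRS = (3/5)·(x_2−10)/(x_1−4). Tangency with p_1/p_2 gives x_2−10 = (5/3)·(p_1/p_2)·(x_1−4).
After buying the subsistence bundle (4, 10), a share 0.375 of the remaining income goes to x_1: x_1* = 4 + 0.375·(M − 4p_1 − 10p_2)/p_1.
Discretionary income = 187 − 4·12 − 10·1 = 129; x_1* = 4 + 0.375·129/12 = 8.0312; x_2* = 10 + 0.625·129/1 = 90.625.
Utility at the optimum: U(8.0312, 90.625) = 26.217.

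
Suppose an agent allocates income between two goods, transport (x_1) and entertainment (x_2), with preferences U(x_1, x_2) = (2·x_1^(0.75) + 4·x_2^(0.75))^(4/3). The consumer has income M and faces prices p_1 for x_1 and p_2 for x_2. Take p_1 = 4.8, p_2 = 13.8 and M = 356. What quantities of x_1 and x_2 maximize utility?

x_1* = 44.3237, x_2* = 10.3802

From the CES first-order condition, (1/2)·(x_2/x_1)^(0.25) = p_1/p_2.
Solve for the ratio: x_2/x_1 = [2·p_1/p_2]^(4).
Substitute x_2 = (x_2/x_1)·x_1 into the budget: x_1* = M/(p_1 + p_2·(x_2/x_1)).
Numerically x_2/x_1 = 0.23419, so x_1* = 356/(4.8 + 13.8·0.23419) = 44.3237 and x_2* = 0.23419·44.3237 = 10.3802.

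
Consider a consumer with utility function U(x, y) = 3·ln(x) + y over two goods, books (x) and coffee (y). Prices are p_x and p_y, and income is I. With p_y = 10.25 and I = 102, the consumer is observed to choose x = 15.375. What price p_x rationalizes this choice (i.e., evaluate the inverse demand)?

MU_x = 3/x, MU_y = 1. Tangency: 3/x = p_x/p_y.
So x*(p_x,p_y) = 3·p_y/p_x, independent of income; and y* = (I − 3·p_y)/p_y.
Set x* = 15.375 in the demand function and solve for p_x: p_x = 2.

p_x = 2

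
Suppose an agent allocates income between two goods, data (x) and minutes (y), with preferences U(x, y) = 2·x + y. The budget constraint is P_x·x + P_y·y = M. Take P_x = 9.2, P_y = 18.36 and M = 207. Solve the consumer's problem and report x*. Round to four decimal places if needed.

x* = 22.5

Linear utility — the consumer picks whichever good has higher MU/price: 2/9.2 = 0.2174 vs 1/18.36 = 0.0545.
x gives more utility per dollar, so spend all income on x: x* = M/P_x, y* = 0.
Numerically: x* = 22.5, y* = 0.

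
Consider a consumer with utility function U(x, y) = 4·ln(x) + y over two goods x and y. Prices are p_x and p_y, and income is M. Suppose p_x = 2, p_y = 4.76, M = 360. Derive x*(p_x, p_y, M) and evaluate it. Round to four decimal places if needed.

MU_x = 4/x, MU_y = 1. Tangency: 4/x = p_x/p_y.
So x*(p_x,p_y) = 4·p_y/p_x, independent of income; and y* = (M − 4·p_y)/p_y.
At the given prices: x* = 4·4.76/2 = 9.52.

x* = 9.52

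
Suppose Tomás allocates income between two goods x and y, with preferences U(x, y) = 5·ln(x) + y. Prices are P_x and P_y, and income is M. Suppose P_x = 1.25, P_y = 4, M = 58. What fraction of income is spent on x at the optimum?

MU_x = 5/x, MU_y = 1. Tangency: 5/x = P_x/P_y.
So x*(P_x,P_y) = 5·P_y/P_x, independent of income; and y* = (M − 5·P_y)/P_y.
At the given prices: x* = 5·4/1.25 = 16, and y* = 9.5.
Expenditure on x: 1.25·16 = 20; share = 0.3448.

share on x = 0.3448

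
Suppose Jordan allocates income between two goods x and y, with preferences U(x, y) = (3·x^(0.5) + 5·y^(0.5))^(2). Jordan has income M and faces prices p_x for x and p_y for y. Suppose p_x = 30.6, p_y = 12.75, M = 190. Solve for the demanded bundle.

Substitute y = (y/x)·x into the budget: x* = M/(p_x + p_y·(y/x)).
Numerically y/x = 16, so x* = 190/(30.6 + 12.75·16) = 0.8099 and y* = 16·0.8099 = 12.9582.

x* = 0.8099, y* = 12.9582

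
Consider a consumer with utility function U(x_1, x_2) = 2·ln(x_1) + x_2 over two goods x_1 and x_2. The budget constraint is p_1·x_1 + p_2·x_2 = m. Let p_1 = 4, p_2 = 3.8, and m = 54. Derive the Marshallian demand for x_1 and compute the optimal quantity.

x_1* = 1.9

Set MRS = p_1/p_2: (2/x_1)/1 = p_1/p_2.
So x_1*(p_1,p_2) = 2·p_2/p_1, independent of income; and x_2* = (m − 2·p_2)/p_2.
At the given prices: x_1* = 2·3.8/4 = 1.9.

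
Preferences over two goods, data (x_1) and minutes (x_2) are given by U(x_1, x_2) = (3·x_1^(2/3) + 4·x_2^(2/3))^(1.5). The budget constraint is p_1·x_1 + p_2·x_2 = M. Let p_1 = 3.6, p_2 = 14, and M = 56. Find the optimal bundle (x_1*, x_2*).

x_1* = 13.4478, x_2* = 0.542

MU_x_1 ∝ 3·x_1^(-1/3), MU_x_2 ∝ 4·x_2^(-1/3), so MRS = (3/4)·(x_2/x_1)^(1/3) = p_1/p_2.
Solve for the ratio: x_2/x_1 = [(4/3)·p_1/p_2]^(3).
With the ratio pinned down, the budget gives x_1* = M/(p_1 + p_2·(x_2/x_1)) and x_2* = (x_2/x_1)·x_1*.
Numerically x_2/x_1 = 0.040303, so x_1* = 56/(3.6 + 14·0.040303) = 13.4478 and x_2* = 0.040303·13.4478 = 0.542.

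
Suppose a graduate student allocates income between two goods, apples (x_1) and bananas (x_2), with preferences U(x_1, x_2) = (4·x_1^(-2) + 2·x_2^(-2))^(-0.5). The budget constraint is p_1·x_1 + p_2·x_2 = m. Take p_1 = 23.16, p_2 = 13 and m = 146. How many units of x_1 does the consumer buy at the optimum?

x_1* = 4.0933

MRS = MU_x_1/MU_x_2 = 2·(x_2/x_1)^(3). Set equal to p_1/p_2.
Hence x_2/x_1 = ((1/2)·p_1/p_2)^(1/(3)), i.e. raised to the 1/3 power.
Substitute x_2 = (x_2/x_1)·x_1 into the budget: x_1* = m/(p_1 + p_2·(x_2/x_1)).
Numerically x_2/x_1 = 0.962177, so x_1* = 146/(23.16 + 13·0.962177) = 4.0933.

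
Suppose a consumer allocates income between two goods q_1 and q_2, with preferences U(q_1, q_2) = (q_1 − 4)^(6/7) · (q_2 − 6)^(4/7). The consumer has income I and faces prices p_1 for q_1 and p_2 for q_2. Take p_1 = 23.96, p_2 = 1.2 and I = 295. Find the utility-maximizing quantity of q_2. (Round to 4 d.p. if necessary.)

This is Cobb-Douglas in (q_1−4, q_2−6): tangency gives 6/7·p_2·(q_2−6) = 4/7·p_1·(q_1−4).
Substituting into the budget: q_1* = 4 + 0.6·(I − 4·p_1 − 6·p_2)/p_1, and q_2* = 6 + 0.4·(…)/p_2.
Discretionary income = 295 − 4·23.96 − 6·1.2 = 191.96; q_2* = 6 + 0.4·191.96/1.2 = 69.9867.

q_2* = 69.9867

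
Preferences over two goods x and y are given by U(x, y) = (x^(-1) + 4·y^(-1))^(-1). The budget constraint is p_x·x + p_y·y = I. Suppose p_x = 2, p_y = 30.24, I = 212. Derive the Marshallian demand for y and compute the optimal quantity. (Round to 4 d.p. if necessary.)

From the CES first-order condition, (1/4)·(y/x)^(2) = p_x/p_y.
Solve for the ratio: y/x = [4·p_x/p_y]^(0.5).
With the ratio pinned down, the budget gives x* = I/(p_x + p_y·(y/x)) and y* = (y/x)·x*.
Numerically y/x = 0.514344, so x* = 212/(2 + 30.24·0.514344) = 12.0772 and y* = 0.514344·12.0772 = 6.2118.

y* = 6.2118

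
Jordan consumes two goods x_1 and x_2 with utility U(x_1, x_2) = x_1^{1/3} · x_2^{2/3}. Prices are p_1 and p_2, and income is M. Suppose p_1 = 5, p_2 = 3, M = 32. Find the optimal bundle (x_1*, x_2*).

x_1* = 2.1333, x_2* = 7.1111

The MRS is (1/2)·x_2/x_1. Set MRS = p_1/p_2.
So 1/3·p_2·x_2 = 2/3·p_1·x_1; combined with the budget, a share 1/3 of income goes to x_1.
Demand: x_1*(p_1,p_2,M) = 1/3·M/p_1 and x_2* = 2/3·M/p_2.
At p_1=5, p_2=3, M=32: x_1* = 1/3·32/5 = 2.1333, x_2* = 7.1111.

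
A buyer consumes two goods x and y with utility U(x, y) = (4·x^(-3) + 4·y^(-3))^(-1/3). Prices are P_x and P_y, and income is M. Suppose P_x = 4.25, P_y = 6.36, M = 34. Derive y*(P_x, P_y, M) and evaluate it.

y* = 3.074

MRS = MU_x/MU_y = (y/x)^(4). Set equal to P_x/P_y.
Solve for the ratio: y/x = [P_x/P_y]^(0.25).
With the ratio pinned down, the budget gives x* = M/(P_x + P_y·(y/x)) and y* = (y/x)·x*.
Numerically y/x = 0.904134, so x* = 34/(4.25 + 6.36·0.904134) = 3.3999 and y* = 0.904134·3.3999 = 3.074.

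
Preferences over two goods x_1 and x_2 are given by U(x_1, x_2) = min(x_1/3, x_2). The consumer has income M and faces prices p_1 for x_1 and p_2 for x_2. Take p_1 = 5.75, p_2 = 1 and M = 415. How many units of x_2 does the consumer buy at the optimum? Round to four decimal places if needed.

x_2* = 22.7397

With perfect complements, no substitution: consume in ratio x_1:x_2 = 3:1.
Budget: p_1·x_1 + p_2·(1/3)·x_1 = M, so (3·p_1 + p_2)·x_1 = 3·M.
Demand: x_1*(p_1,p_2,M) = 3·M/(3·p_1 + p_2), x_2* = M/(3·p_1 + p_2).
Here 3·5.75 + 1 = 18.25, giving x_2* = 22.7397.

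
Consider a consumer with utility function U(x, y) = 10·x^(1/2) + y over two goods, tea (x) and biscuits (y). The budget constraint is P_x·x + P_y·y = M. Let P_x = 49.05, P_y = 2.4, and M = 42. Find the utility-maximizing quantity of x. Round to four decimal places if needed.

Set MRS = P_x/P_y: 5·x^(−1/2) = P_x/P_y.
Thus x* = (5·P_y/P_x)² — independent of M — with the rest of income spent on y.
Plugging in: x* = (5·2.4/49.05)² = 0.0599.

x* = 0.0599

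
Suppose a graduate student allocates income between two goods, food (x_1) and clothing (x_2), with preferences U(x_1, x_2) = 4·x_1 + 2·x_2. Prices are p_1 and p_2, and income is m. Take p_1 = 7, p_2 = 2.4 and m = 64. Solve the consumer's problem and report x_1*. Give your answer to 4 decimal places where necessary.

Numerically: x_1* = 0, x_2* = 26.6667.

x_1* = 0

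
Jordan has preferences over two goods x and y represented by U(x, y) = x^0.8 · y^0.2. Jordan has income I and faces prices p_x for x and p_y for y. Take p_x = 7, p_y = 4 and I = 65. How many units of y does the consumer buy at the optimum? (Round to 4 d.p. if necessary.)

y* = 3.25

MU_x/MU_y = (0.8·y)/(0.2·x); tangency sets this equal to p_x/p_y.
So 0.8·p_y·y = 0.2·p_x·x; combined with the budget, a share 0.8 of income goes to x.
Demand: x*(p_x,p_y,I) = 0.8·I/p_x and y* = 0.2·I/p_y.
At p_x=7, p_y=4, I=65: y* = 0.2·65/4 = 3.25.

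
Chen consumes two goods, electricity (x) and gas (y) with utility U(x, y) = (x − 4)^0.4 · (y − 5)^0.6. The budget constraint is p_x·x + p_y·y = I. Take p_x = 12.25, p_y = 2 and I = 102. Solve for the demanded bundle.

x* = 5.4041, y* = 17.9

Let x' = x−4, y' = y−5. MRS = (2/3)·y'/x' = p_x/p_y.
Substituting into the budget: x* = 4 + 0.4·(I − 4·p_x − 5·p_y)/p_x, and y* = 5 + 0.6·(…)/p_y.
Discretionary income = 102 − 4·12.25 − 5·2 = 43; x* = 4 + 0.4·43/12.25 = 5.4041; y* = 5 + 0.6·43/2 = 17.9.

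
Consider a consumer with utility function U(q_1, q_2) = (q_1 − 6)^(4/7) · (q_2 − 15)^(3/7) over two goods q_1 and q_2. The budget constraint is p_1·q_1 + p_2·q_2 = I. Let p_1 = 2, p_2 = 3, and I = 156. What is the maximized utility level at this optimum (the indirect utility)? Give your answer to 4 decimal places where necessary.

Discretionary income = 156 − 6·2 − 15·3 = 99; q_1* = 6 + 4/7·99/2 = 34.2857; q_2* = 15 + 3/7·99/3 = 29.1429.
Utility at the optimum: U(34.2857, 29.1429) = 21.0162.

V = 21.0162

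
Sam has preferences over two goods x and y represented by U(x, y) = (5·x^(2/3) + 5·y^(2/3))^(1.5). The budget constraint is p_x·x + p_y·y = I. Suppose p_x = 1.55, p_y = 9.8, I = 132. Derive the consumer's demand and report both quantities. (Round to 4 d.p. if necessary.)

x* = 83.0829, y* = 0.3287

MU_x ∝ 5·x^(-1/3), MU_y ∝ 5·y^(-1/3), so MRS = (y/x)^(1/3) = p_x/p_y.
Hence y/x = (p_x/p_y)^(1/(1/3)), i.e. raised to the 3 power.
Substitute y = (y/x)·x into the budget: x* = I/(p_x + p_y·(y/x)).
Numerically y/x = 0.003957, so x* = 132/(1.55 + 9.8·0.003957) = 83.0829 and y* = 0.003957·83.0829 = 0.3287.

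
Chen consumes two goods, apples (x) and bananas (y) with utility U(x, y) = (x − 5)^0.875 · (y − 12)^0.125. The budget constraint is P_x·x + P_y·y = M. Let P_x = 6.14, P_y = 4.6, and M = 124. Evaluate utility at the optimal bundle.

This is Cobb-Douglas in (x−5, y−12): tangency gives 0.875·P_y·(y−12) = 0.125·P_x·(x−5).
After buying the subsistence bundle (5, 12), a share 0.875 of the remaining income goes to x: x* = 5 + 0.875·(M − 5P_x − 12P_y)/P_x.
Discretionary income = 124 − 5·6.14 − 12·4.6 = 38.1; x* = 5 + 0.875·38.1/6.14 = 10.4296; y* = 12 + 0.125·38.1/4.6 = 13.0353.
Utility at the optimum: U(10.4296, 13.0353) = 4.4137.

V = 4.4137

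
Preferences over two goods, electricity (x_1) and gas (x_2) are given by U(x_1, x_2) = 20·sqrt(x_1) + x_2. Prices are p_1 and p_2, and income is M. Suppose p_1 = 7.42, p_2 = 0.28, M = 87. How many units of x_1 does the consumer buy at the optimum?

x_1* = 0.1424

Utility is quasi-linear in x_2; the FOC for x_1 is 10/√x_1 = p_1/p_2.
Thus x_1* = (10·p_2/p_1)² — independent of M — with the rest of income spent on x_2.
Plugging in: x_1* = (10·0.28/7.42)² = 0.1424.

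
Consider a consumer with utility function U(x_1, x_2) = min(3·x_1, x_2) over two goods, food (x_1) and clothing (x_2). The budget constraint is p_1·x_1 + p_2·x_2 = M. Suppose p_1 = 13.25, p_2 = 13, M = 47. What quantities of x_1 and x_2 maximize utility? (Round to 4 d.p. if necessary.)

x_1* = 0.8995, x_2* = 2.6986

Demand: x_1*(p_1,p_2,M) = M/(p_1 + 3·p_2), x_2* = 3·M/(p_1 + 3·p_2).
Here 13.25 + 3·13 = 52.25, giving x_1* = 0.8995 and x_2* = 2.6986.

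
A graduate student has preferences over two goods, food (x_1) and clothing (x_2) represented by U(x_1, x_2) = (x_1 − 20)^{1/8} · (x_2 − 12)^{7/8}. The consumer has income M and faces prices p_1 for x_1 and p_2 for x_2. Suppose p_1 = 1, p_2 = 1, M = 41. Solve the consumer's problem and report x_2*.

x_2* = 19.875

MRS = (1/7)·(x_2−12)/(x_1−20). Tangency with p_1/p_2 gives x_2−12 = 7·(p_1/p_2)·(x_1−20).
After buying the subsistence bundle (20, 12), a share 0.125 of the remaining income goes to x_1: x_1* = 20 + 0.125·(M − 20p_1 − 12p_2)/p_1.
Discretionary income = 41 − 20·1 − 12·1 = 9; x_2* = 12 + 0.875·9/1 = 19.875.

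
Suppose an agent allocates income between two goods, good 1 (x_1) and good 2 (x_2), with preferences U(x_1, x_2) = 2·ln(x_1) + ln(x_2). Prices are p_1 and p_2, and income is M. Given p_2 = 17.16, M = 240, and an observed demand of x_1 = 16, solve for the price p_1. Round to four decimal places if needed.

The MRS is 2·x_2/x_1. Set MRS = p_1/p_2.
So 2·p_2·x_2 = p_1·x_1; combined with the budget, a share 2/3 of income goes to x_1.
Demand: x_1*(p_1,p_2,M) = 2/3·M/p_1 and x_2* = 1/3·M/p_2.
Set x_1* = 16 in the demand function and solve for p_1: p_1 = 10.

p_1 = 10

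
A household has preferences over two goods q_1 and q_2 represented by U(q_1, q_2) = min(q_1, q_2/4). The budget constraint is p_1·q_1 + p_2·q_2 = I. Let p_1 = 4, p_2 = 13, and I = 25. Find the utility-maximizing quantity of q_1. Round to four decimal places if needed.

With perfect complements, no substitution: consume in ratio q_1:q_2 = 1:4.
Budget: p_1·q_1 + p_2·4·q_1 = I, so (p_1 + 4·p_2)·q_1 = I.
Demand: q_1*(p_1,p_2,I) = I/(p_1 + 4·p_2), q_2* = 4·I/(p_1 + 4·p_2).
Here 4 + 4·13 = 56, giving q_1* = 0.4464.

q_1* = 0.4464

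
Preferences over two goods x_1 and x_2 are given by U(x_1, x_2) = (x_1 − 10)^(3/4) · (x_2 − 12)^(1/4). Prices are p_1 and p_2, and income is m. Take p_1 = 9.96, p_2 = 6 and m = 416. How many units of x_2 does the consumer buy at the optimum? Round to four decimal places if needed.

x_2* = 22.1833

MRS = 3·(x_2−12)/(x_1−10). Tangency with p_1/p_2 gives x_2−12 = (1/3)·(p_1/p_2)·(x_1−10).
Substituting into the budget: x_1* = 10 + 0.75·(m − 10·p_1 − 12·p_2)/p_1, and x_2* = 12 + 0.25·(…)/p_2.
Discretionary income = 416 − 10·9.96 − 12·6 = 244.4; x_2* = 12 + 0.25·244.4/6 = 22.1833.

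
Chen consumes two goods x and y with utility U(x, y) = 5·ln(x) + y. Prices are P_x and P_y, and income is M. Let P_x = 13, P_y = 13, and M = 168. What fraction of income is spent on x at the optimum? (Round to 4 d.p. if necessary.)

At the given prices: x* = 5·13/13 = 5, and y* = 7.9231.
Expenditure on x: 13·5 = 65; share = 0.3869.

share on x = 0.3869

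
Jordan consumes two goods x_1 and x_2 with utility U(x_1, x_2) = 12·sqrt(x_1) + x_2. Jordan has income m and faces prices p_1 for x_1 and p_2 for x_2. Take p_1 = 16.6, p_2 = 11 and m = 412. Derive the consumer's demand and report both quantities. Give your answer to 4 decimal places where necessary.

x_1* = 15.8078, x_2* = 13.5991

Set MRS = p_1/p_2: 6·x_1^(−1/2) = p_1/p_2.
Thus x_1* = (6·p_2/p_1)² — independent of m — with the rest of income spent on x_2.
Plugging in: x_1* = (6·11/16.6)² = 15.8078, x_2* = 13.5991.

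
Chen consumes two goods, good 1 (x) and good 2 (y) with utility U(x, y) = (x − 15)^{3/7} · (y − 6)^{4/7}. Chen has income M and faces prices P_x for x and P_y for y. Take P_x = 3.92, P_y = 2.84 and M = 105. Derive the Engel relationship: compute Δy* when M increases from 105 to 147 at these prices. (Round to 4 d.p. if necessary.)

Δy* = 8.4507

MRS = (3/4)·(y−6)/(x−15). Tangency with P_x/P_y gives y−6 = (4/3)·(P_x/P_y)·(x−15).
Substituting into the budget: x* = 15 + 3/7·(M − 15·P_x − 6·P_y)/P_x, and y* = 6 + 4/7·(…)/P_y.
Discretionary income = 105 − 15·3.92 − 6·2.84 = 29.16; y* = 6 + 4/7·29.16/2.84 = 11.8672.
At M' = 147: y* = 20.3179. Change: 20.3179 − 11.8672 = 8.4507.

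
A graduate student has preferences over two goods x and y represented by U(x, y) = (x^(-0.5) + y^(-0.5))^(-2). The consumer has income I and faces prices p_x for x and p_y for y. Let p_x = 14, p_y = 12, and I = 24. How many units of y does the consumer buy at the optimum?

From the CES first-order condition, (y/x)^(1.5) = p_x/p_y.
Hence y/x = (p_x/p_y)^(1/(1.5)), i.e. raised to the 2/3 power.
Substitute y = (y/x)·x into the budget: x* = I/(p_x + p_y·(y/x)).
Numerically y/x = 1.108233, so x* = 24/(14 + 12·1.108233) = 0.8792 and y* = 1.108233·0.8792 = 0.9743.

y* = 0.9743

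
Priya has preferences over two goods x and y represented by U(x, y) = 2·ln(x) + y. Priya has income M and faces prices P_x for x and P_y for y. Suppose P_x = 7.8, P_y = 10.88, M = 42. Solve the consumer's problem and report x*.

At the given prices: x* = 2·10.88/7.8 = 2.7897.

x* = 2.7897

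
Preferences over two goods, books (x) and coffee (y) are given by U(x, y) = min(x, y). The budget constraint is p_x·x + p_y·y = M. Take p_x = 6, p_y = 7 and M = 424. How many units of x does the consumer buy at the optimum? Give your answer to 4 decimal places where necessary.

x* = 32.6154

With perfect complements, no substitution: consume in ratio x:y = 1:1.
Budget: p_x·x + p_y·x = M, so (p_x + p_y)·x = M.
Demand: x*(p_x,p_y,M) = M/(p_x + p_y), y* = M/(p_x + p_y).
Here 6 + 7 = 13, giving x* = 32.6154.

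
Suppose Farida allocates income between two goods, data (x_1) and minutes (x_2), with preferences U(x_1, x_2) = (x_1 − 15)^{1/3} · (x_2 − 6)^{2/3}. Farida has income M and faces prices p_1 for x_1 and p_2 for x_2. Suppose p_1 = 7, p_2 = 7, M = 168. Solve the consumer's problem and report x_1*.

This is Cobb-Douglas in (x_1−15, x_2−6): tangency gives 1/3·p_2·(x_2−6) = 2/3·p_1·(x_1−15).
After buying the subsistence bundle (15, 6), a share 1/3 of the remaining income goes to x_1: x_1* = 15 + 1/3·(M − 15p_1 − 6p_2)/p_1.
Discretionary income = 168 − 15·7 − 6·7 = 21; x_1* = 15 + 1/3·21/7 = 16.

x_1* = 16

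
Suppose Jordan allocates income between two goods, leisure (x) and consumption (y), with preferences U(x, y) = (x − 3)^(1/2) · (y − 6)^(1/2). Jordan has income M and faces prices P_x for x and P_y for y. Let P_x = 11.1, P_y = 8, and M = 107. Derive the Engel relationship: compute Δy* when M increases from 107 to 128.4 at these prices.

Let x' = x−3, y' = y−6. MRS = y'/x' = P_x/P_y.
After buying the subsistence bundle (3, 6), a share 0.5 of the remaining income goes to x: x* = 3 + 0.5·(M − 3P_x − 6P_y)/P_x.
Discretionary income = 107 − 3·11.1 − 6·8 = 25.7; y* = 6 + 0.5·25.7/8 = 7.6063.
At M' = 128.4: y* = 8.9437. Change: 8.9437 − 7.6063 = 1.3375.

Δy* = 1.3375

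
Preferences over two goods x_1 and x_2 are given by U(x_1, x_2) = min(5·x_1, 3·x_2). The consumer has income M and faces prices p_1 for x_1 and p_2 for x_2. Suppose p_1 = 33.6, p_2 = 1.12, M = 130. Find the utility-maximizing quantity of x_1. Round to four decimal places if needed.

Leontief preferences: the optimum is at the kink where x_1/3 = x_2/5, i.e. x_2 = (5/3)·x_1.
Budget: p_1·x_1 + p_2·(5/3)·x_1 = M, so (3·p_1 + 5·p_2)·x_1 = 3·M.
Demand: x_1*(p_1,p_2,M) = 3·M/(3·p_1 + 5·p_2), x_2* = 5·M/(3·p_1 + 5·p_2).
Here 3·33.6 + 5·1.12 = 106.4, giving x_1* = 3.6654.

x_1* = 3.6654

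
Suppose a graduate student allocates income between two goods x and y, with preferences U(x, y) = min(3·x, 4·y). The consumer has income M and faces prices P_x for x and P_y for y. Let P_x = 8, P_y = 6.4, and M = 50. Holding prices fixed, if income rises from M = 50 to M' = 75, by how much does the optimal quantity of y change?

Leontief preferences: the optimum is at the kink where x/4 = y/3, i.e. y = (3/4)·x.
Budget: P_x·x + P_y·(3/4)·x = M, so (4·P_x + 3·P_y)·x = 4·M.
Demand: x*(P_x,P_y,M) = 4·M/(4·P_x + 3·P_y), y* = 3·M/(4·P_x + 3·P_y).
Here 4·8 + 3·6.4 = 51.2, giving y* = 2.9297.
At M' = 75: y* = 4.3945. Change: 4.3945 − 2.9297 = 1.4648.

Δy* = 1.4648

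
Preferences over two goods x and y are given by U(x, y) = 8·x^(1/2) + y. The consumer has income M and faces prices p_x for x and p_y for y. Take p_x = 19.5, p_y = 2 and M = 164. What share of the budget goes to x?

share on x = 0.02

Thus x* = (4·p_y/p_x)² — independent of M — with the rest of income spent on y.
Plugging in: x* = (4·2/19.5)² = 0.1683, y* = 80.359.
Expenditure on x: 19.5·0.1683 = 3.2821; share = 0.02.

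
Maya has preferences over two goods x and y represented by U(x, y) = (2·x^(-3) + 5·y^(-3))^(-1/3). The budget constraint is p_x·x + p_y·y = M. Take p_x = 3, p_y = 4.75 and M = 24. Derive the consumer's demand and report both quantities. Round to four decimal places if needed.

From the CES first-order condition, (2/5)·(y/x)^(4) = p_x/p_y.
Hence y/x = ((5/2)·p_x/p_y)^(1/(4)), i.e. raised to the 0.25 power.
With the ratio pinned down, the budget gives x* = M/(p_x + p_y·(y/x)) and y* = (y/x)·x*.
Numerically y/x = 1.120965, so x* = 24/(3 + 4.75·1.120965) = 2.883 and y* = 1.120965·2.883 = 3.2318.

x* = 2.883, y* = 3.2318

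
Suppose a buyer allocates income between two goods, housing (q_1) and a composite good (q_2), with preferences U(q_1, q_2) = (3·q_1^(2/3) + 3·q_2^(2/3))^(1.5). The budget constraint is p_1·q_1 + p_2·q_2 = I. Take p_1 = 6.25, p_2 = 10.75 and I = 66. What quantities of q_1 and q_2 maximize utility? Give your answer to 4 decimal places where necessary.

From the CES first-order condition, (q_2/q_1)^(1/3) = p_1/p_2.
Solve for the ratio: q_2/q_1 = [p_1/p_2]^(3).
With the ratio pinned down, the budget gives q_1* = I/(p_1 + p_2·(q_2/q_1)) and q_2* = (q_2/q_1)·q_1*.
Numerically q_2/q_1 = 0.196524, so q_1* = 66/(6.25 + 10.75·0.196524) = 7.8923 and q_2* = 0.196524·7.8923 = 1.551.

q_1* = 7.8923, q_2* = 1.551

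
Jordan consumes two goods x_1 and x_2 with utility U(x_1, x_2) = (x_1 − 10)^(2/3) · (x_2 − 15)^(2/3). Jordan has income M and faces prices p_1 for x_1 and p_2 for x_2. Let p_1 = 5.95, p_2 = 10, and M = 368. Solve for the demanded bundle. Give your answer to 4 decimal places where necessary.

x_1* = 23.3193, x_2* = 22.925

After buying the subsistence bundle (10, 15), a share 0.5 of the remaining income goes to x_1: x_1* = 10 + 0.5·(M − 10p_1 − 15p_2)/p_1.
Discretionary income = 368 − 10·5.95 − 15·10 = 158.5; x_1* = 10 + 0.5·158.5/5.95 = 23.3193; x_2* = 15 + 0.5·158.5/10 = 22.925.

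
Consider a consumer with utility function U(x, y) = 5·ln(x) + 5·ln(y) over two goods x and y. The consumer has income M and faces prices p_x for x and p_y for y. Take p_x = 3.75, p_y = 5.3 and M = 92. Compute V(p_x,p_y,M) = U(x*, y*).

V = 23.3391

Tangency: MRS = y/x = p_x/p_y.
So 5·p_y·y = 5·p_x·x; combined with the budget, a share 0.5 of income goes to x.
Demand: x*(p_x,p_y,M) = 0.5·M/p_x and y* = 0.5·M/p_y.
At p_x=3.75, p_y=5.3, M=92: x* = 0.5·92/3.75 = 12.2667, y* = 8.6792.
Utility at the optimum: U(12.2667, 8.6792) = 23.3391.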